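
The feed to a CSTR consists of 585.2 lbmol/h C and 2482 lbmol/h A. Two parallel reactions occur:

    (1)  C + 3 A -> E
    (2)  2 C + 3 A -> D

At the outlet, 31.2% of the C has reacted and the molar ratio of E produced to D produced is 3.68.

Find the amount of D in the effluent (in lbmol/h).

32.1 lbmol/h

Conversion of C: C consumed = 0.312 × 585.2 = 182.6 lbmol/h = 1ξ₁ + 2ξ₂.
Selectivity: 1ξ₁ / (1ξ₂) = 3.68 → ξ₁ = 3.68 ξ₂.
Substitute: (1·3.68 + 2) ξ₂ = 182.6 → ξ₂ = 32.14 lbmol/h, ξ₁ = 118.3 lbmol/h.
Outlet amounts (n = n₀ + Σ ν·ξ):
  C: 585.2 − 1(118.3) − 2(32.14) = 402.6
  A: 2482 − 3(118.3) − 3(32.14) = 2031
  E: 0 + 1(118.3) = 118.3
  D: 0 + 1(32.14) = 32.14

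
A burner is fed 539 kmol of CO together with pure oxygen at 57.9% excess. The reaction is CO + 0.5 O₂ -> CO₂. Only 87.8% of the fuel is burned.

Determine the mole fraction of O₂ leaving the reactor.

0.26

Stoichiometric O₂ = 0.5 × 539 = 269.5 kmol; O₂ fed = 269.5 × 1.579 = 425.5 kmol.
Fuel reacted = 0.878 × 539 → ξ = 473.2 kmol.
Outlet (n = n₀ + ν ξ):
  CO: 539 − 1(473.2) = 65.76
  O₂: 425.5 − 0.5(473.2) = 188.9
  CO₂: 0 + 1(473.2) = 473.2
Total out = 727.9 kmol; y_O₂ = 188.9 / 727.9 = 0.2595.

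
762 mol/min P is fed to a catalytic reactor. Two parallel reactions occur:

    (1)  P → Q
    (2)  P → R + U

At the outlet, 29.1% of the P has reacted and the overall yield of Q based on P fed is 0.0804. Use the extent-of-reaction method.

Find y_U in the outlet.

Yield of Q: 1ξ₁ / 762 = 0.0804 → ξ₁ = 61.26 mol/min.
Conversion of P: 1ξ₁ + 1ξ₂ = 0.291 × 762 = 221.7 → ξ₂ = 160.5 mol/min.
Outlet amounts (n = n₀ + Σ ν·ξ):
  P: 762 − 1(61.26) − 1(160.5) = 540.3
  Q: 0 + 1(61.26) = 61.26
  R: 0 + 1(160.5) = 160.5
  U: 0 + 1(160.5) = 160.5
Total out = 922.5 mol/min; y_U = 160.5 / 922.5 = 0.174.

0.174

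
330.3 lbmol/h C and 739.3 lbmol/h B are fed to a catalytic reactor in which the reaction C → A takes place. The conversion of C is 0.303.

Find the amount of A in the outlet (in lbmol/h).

C reacted = 0.303 × 330.3 = 100.1 lbmol/h; ν_C = −1, so ξ = 100.1/1 = 100.1 lbmol/h.
Outlet amounts (n = n₀ + ν ξ):
  C: 330.3 − 1(100.1) = 230.2
  A: 0 + 1(100.1) = 100.1
  B: 739.3 (inert)

100 lbmol/h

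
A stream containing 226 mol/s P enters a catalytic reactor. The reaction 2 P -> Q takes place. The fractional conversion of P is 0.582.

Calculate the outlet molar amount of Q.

65.8 mol/s

P reacted = 0.582 × 226 = 131.5 mol/s; ν_P = −2, so ξ = 131.5/2 = 65.77 mol/s.
Outlet amounts (n = n₀ + ν ξ):
  P: 226 − 2(65.77) = 94.47
  Q: 0 + 1(65.77) = 65.77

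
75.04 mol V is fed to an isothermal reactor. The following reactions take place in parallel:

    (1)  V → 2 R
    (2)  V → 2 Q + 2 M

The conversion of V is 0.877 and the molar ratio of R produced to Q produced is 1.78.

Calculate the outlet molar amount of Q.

Conversion of V: V consumed = 0.877 × 75.04 = 65.81 mol = 1ξ₁ + 1ξ₂.
Selectivity: 2ξ₁ / (2ξ₂) = 1.78 → ξ₁ = 1.78 ξ₂.
Substitute: (1·1.78 + 1) ξ₂ = 65.81 → ξ₂ = 23.67 mol, ξ₁ = 42.14 mol.
Outlet amounts (n = n₀ + Σ ν·ξ):
  V: 75.04 − 1(42.14) − 1(23.67) = 9.23
  R: 0 + 2(42.14) = 84.27
  Q: 0 + 2(23.67) = 47.35
  M: 0 + 2(23.67) = 47.35

47.3 mol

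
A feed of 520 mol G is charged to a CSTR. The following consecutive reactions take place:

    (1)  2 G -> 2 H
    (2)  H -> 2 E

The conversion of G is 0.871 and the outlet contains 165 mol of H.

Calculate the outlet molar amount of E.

Conversion of G: G consumed = 2ξ₁ = 0.871 × 520 → ξ₁ = 226.5 mol.
H balance: n_H = 0 + 2ξ₁ − 1ξ₂ = 165 → ξ₂ = (2·226.5 − 165)/1 = 287.9 mol.
Outlet amounts (n = n₀ + Σ ν·ξ):
  G: 520 − 2(226.5) = 67.08
  H: 0 + 2(226.5) − 1(287.9) = 165
  E: 0 + 2(287.9) = 575.8

576 mol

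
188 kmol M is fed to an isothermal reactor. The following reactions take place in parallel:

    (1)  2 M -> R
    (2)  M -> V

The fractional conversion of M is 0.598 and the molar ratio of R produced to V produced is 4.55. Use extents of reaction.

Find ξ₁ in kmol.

Conversion of M: M consumed = 0.598 × 188 = 112.4 kmol = 2ξ₁ + 1ξ₂.
Selectivity: 1ξ₁ / (1ξ₂) = 4.55 → ξ₁ = 4.55 ξ₂.
Substitute: (2·4.55 + 1) ξ₂ = 112.4 → ξ₂ = 11.13 kmol, ξ₁ = 50.65 kmol.
Outlet amounts (n = n₀ + Σ ν·ξ):
  M: 188 − 2(50.65) − 1(11.13) = 75.58
  R: 0 + 1(50.65) = 50.65
  V: 0 + 1(11.13) = 11.13

ξ₁ = 50.6 kmol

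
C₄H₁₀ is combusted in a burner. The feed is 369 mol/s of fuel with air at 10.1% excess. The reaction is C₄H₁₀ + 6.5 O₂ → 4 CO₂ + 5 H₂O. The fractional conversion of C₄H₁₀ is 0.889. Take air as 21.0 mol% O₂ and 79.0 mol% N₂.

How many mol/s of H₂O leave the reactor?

1640 mol/s

Stoichiometric O₂ = 6.5 × 369 = 2398 mol/s; O₂ fed = 2398 × 1.101 = 2641 mol/s.
N₂ fed = 2641 × 79/21 = 9934 mol/s.
Fuel reacted = 0.889 × 369 → ξ = 328 mol/s.
Outlet (n = n₀ + ν ξ):
  C₄H₁₀: 369 − 1(328) = 40.96
  O₂: 2641 − 6.5(328) = 508.5
  N₂: 9934 (inert)
  CO₂: 0 + 4(328) = 1312
  H₂O: 0 + 5(328) = 1640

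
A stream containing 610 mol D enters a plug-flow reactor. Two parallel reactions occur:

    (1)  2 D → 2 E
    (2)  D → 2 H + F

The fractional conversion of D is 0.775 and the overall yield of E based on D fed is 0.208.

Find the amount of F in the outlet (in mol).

346 mol

Yield of E: 2ξ₁ / 610 = 0.208 → ξ₁ = 63.44 mol.
Conversion of D: 2ξ₁ + 1ξ₂ = 0.775 × 610 = 472.8 → ξ₂ = 345.9 mol.
Outlet amounts (n = n₀ + Σ ν·ξ):
  D: 610 − 2(63.44) − 1(345.9) = 137.2
  E: 0 + 2(63.44) = 126.9
  H: 0 + 2(345.9) = 691.7
  F: 0 + 1(345.9) = 345.9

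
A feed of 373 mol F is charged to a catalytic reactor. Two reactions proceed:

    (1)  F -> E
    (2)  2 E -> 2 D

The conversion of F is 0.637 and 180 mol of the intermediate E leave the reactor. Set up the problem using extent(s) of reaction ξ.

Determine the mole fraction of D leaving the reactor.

0.154

Conversion of F: F consumed = 1ξ₁ = 0.637 × 373 → ξ₁ = 237.6 mol.
E balance: n_E = 0 + 1ξ₁ − 2ξ₂ = 180 → ξ₂ = (1·237.6 − 180)/2 = 28.8 mol.
Outlet amounts (n = n₀ + Σ ν·ξ):
  F: 373 − 1(237.6) = 135.4
  E: 0 + 1(237.6) − 2(28.8) = 180
  D: 0 + 2(28.8) = 57.6
Total out = 373 mol; y_D = 57.6 / 373 = 0.1544.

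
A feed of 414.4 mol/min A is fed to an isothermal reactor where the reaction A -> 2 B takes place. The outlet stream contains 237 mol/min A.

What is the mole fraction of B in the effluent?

0.6

For A: n = n₀ − 1ξ → 237 = 414.4 − 1ξ, giving ξ = 177.4 mol/min.
Outlet amounts (n = n₀ + ν ξ):
  A: 414.4 − 1(177.4) = 237
  B: 0 + 2(177.4) = 354.8
Total out = 591.8 mol/min; y_B = 354.8 / 591.8 = 0.5995.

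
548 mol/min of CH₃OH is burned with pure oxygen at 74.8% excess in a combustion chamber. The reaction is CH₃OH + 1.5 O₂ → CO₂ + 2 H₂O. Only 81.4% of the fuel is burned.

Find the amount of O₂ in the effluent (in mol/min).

768 mol/min

Stoichiometric O₂ = 1.5 × 548 = 822 mol/min; O₂ fed = 822 × 1.748 = 1437 mol/min.
Fuel reacted = 0.814 × 548 → ξ = 446.1 mol/min.
Outlet (n = n₀ + ν ξ):
  CH₃OH: 548 − 1(446.1) = 101.9
  O₂: 1437 − 1.5(446.1) = 767.7
  CO₂: 0 + 1(446.1) = 446.1
  H₂O: 0 + 2(446.1) = 892.1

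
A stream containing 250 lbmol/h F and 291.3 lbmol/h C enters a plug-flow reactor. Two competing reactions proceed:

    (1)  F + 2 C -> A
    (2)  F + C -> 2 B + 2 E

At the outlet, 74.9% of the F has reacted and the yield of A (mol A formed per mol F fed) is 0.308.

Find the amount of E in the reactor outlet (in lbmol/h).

220 lbmol/h

Yield of A: 1ξ₁ / 250 = 0.308 → ξ₁ = 77 lbmol/h.
Conversion of F: 1ξ₁ + 1ξ₂ = 0.749 × 250 = 187.2 → ξ₂ = 110.2 lbmol/h.
Outlet amounts (n = n₀ + Σ ν·ξ):
  F: 250 − 1(77) − 1(110.2) = 62.75
  C: 291.3 − 2(77) − 1(110.2) = 27.05
  A: 0 + 1(77) = 77
  B: 0 + 2(110.2) = 220.5
  E: 0 + 2(110.2) = 220.5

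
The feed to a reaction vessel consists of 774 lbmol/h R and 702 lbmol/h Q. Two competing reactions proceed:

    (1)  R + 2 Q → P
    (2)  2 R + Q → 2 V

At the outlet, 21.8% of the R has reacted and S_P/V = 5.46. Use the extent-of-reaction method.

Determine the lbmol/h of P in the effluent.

143 lbmol/h

Conversion of R: R consumed = 0.218 × 774 = 168.7 lbmol/h = 1ξ₁ + 2ξ₂.
Selectivity: 1ξ₁ / (2ξ₂) = 5.46 → ξ₁ = 10.92 ξ₂.
Substitute: (1·10.92 + 2) ξ₂ = 168.7 → ξ₂ = 13.06 lbmol/h, ξ₁ = 142.6 lbmol/h.
Outlet amounts (n = n₀ + Σ ν·ξ):
  R: 774 − 1(142.6) − 2(13.06) = 605.3
  Q: 702 − 2(142.6) − 1(13.06) = 403.7
  P: 0 + 1(142.6) = 142.6
  V: 0 + 2(13.06) = 26.12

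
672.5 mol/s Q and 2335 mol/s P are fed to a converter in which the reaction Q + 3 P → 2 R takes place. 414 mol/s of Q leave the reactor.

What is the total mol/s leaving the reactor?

2490 mol/s

For Q: n = n₀ − 1ξ → 414 = 672.5 − 1ξ, giving ξ = 258.5 mol/s.
Outlet amounts (n = n₀ + ν ξ):
  Q: 672.5 − 1(258.5) = 414
  P: 2335 − 3(258.5) = 1560
  R: 0 + 2(258.5) = 517
Total out = 414 + 1560 + 517 = 2490 mol/s.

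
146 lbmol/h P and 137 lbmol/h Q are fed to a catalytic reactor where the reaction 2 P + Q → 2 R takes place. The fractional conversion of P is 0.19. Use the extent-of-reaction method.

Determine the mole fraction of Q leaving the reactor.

P reacted = 0.19 × 146 = 27.74 lbmol/h; ν_P = −2, so ξ = 27.74/2 = 13.87 lbmol/h.
Outlet amounts (n = n₀ + ν ξ):
  P: 146 − 2(13.87) = 118.3
  Q: 137 − 1(13.87) = 123.1
  R: 0 + 2(13.87) = 27.74
Total out = 269.1 lbmol/h; y_Q = 123.1 / 269.1 = 0.4575.

0.458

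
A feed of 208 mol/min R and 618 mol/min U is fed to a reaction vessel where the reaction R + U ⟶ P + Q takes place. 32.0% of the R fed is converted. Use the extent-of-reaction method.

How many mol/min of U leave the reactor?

551 mol/min

R reacted = 0.32 × 208 = 66.56 mol/min; ν_R = −1, so ξ = 66.56/1 = 66.56 mol/min.
Outlet amounts (n = n₀ + ν ξ):
  R: 208 − 1(66.56) = 141.4
  U: 618 − 1(66.56) = 551.4
  P: 0 + 1(66.56) = 66.56
  Q: 0 + 1(66.56) = 66.56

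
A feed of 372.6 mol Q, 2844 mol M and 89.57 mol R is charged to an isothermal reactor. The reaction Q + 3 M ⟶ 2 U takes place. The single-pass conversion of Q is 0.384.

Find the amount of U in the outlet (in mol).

Q reacted = 0.384 × 372.6 = 143.1 mol; ν_Q = −1, so ξ = 143.1/1 = 143.1 mol.
Outlet amounts (n = n₀ + ν ξ):
  Q: 372.6 − 1(143.1) = 229.5
  M: 2844 − 3(143.1) = 2415
  U: 0 + 2(143.1) = 286.2
  R: 89.57 (inert)

286 mol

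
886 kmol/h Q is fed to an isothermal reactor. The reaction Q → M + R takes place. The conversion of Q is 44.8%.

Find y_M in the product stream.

0.309

Q reacted = 0.448 × 886 = 396.9 kmol/h; ν_Q = −1, so ξ = 396.9/1 = 396.9 kmol/h.
Outlet amounts (n = n₀ + ν ξ):
  Q: 886 − 1(396.9) = 489.1
  M: 0 + 1(396.9) = 396.9
  R: 0 + 1(396.9) = 396.9
Total out = 1283 kmol/h; y_M = 396.9 / 1283 = 0.3094.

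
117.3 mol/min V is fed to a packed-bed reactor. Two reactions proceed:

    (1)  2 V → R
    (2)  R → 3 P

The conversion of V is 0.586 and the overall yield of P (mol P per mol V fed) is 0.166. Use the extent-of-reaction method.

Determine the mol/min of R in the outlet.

Conversion of V: V consumed = 2ξ₁ = 0.586 × 117.3 → ξ₁ = 34.37 mol/min.
Yield of P: 3ξ₂ / 117.3 = 0.166 → ξ₂ = 6.491 mol/min.
Outlet amounts (n = n₀ + Σ ν·ξ):
  V: 117.3 − 2(34.37) = 48.56
  R: 0 + 1(34.37) − 1(6.491) = 27.88
  P: 0 + 3(6.491) = 19.47

27.9 mol/min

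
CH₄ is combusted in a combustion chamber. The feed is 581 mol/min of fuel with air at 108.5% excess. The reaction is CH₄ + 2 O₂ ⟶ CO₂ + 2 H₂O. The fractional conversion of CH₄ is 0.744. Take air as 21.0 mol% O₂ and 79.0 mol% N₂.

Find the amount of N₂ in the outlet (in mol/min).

Stoichiometric O₂ = 2 × 581 = 1162 mol/min; O₂ fed = 1162 × 2.085 = 2423 mol/min.
N₂ fed = 2423 × 79/21 = 9114 mol/min.
Fuel reacted = 0.744 × 581 → ξ = 432.3 mol/min.
Outlet (n = n₀ + ν ξ):
  CH₄: 581 − 1(432.3) = 148.7
  O₂: 2423 − 2(432.3) = 1558
  N₂: 9114 (inert)
  CO₂: 0 + 1(432.3) = 432.3
  H₂O: 0 + 2(432.3) = 864.5

9110 mol/min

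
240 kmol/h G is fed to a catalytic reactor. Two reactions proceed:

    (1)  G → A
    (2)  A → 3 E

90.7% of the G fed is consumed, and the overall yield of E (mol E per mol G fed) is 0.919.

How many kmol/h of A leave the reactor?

144 kmol/h

Conversion of G: G consumed = 1ξ₁ = 0.907 × 240 → ξ₁ = 217.7 kmol/h.
Yield of E: 3ξ₂ / 240 = 0.919 → ξ₂ = 73.52 kmol/h.
Outlet amounts (n = n₀ + Σ ν·ξ):
  G: 240 − 1(217.7) = 22.32
  A: 0 + 1(217.7) − 1(73.52) = 144.2
  E: 0 + 3(73.52) = 220.6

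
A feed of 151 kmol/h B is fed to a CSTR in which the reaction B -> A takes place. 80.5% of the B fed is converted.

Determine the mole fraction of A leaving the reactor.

B reacted = 0.805 × 151 = 121.6 kmol/h; ν_B = −1, so ξ = 121.6/1 = 121.6 kmol/h.
Outlet amounts (n = n₀ + ν ξ):
  B: 151 − 1(121.6) = 29.44
  A: 0 + 1(121.6) = 121.6
Total out = 151 kmol/h; y_A = 121.6 / 151 = 0.805.

0.805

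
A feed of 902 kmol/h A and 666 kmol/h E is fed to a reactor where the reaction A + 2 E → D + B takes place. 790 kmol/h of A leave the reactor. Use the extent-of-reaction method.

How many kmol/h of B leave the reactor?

112 kmol/h

For A: n = n₀ − 1ξ → 790 = 902 − 1ξ, giving ξ = 112 kmol/h.
Outlet amounts (n = n₀ + ν ξ):
  A: 902 − 1(112) = 790
  E: 666 − 2(112) = 442
  D: 0 + 1(112) = 112
  B: 0 + 1(112) = 112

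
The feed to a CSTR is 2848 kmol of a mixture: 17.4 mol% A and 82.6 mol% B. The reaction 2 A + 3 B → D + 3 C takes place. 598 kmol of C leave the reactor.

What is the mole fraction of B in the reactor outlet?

For C: n = n₀ + 3ξ → 598 = 0 + 3ξ, giving ξ = 199.3 kmol.
Outlet amounts (n = n₀ + ν ξ):
  A: 495.6 − 2(199.3) = 96.89
  B: 2352 − 3(199.3) = 1754
  D: 0 + 1(199.3) = 199.3
  C: 0 + 3(199.3) = 598
Total out = 2649 kmol; y_B = 1754 / 2649 = 0.6624.

0.662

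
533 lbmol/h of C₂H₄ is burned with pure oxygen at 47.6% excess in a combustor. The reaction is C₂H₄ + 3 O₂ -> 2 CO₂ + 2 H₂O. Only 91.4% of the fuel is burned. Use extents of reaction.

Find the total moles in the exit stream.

2890 lbmol/h

Stoichiometric O₂ = 3 × 533 = 1599 lbmol/h; O₂ fed = 1599 × 1.476 = 2360 lbmol/h.
Fuel reacted = 0.914 × 533 → ξ = 487.2 lbmol/h.
Outlet (n = n₀ + ν ξ):
  C₂H₄: 533 − 1(487.2) = 45.84
  O₂: 2360 − 3(487.2) = 898.6
  CO₂: 0 + 2(487.2) = 974.3
  H₂O: 0 + 2(487.2) = 974.3
Total out = 45.84 + 898.6 + 974.3 + 974.3 = 2893 lbmol/h.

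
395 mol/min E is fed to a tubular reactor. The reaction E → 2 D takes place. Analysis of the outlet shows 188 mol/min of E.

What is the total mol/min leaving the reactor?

602 mol/min

For E: n = n₀ − 1ξ → 188 = 395 − 1ξ, giving ξ = 207 mol/min.
Outlet amounts (n = n₀ + ν ξ):
  E: 395 − 1(207) = 188
  D: 0 + 2(207) = 414
Total out = 188 + 414 = 602 mol/min.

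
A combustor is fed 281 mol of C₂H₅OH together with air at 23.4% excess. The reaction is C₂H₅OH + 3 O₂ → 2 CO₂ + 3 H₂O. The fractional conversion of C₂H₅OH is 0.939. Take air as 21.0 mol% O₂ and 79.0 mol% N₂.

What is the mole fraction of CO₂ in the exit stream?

0.096

Stoichiometric O₂ = 3 × 281 = 843 mol; O₂ fed = 843 × 1.234 = 1040 mol.
N₂ fed = 1040 × 79/21 = 3913 mol.
Fuel reacted = 0.939 × 281 → ξ = 263.9 mol.
Outlet (n = n₀ + ν ξ):
  C₂H₅OH: 281 − 1(263.9) = 17.14
  O₂: 1040 − 3(263.9) = 248.7
  N₂: 3913 (inert)
  CO₂: 0 + 2(263.9) = 527.7
  H₂O: 0 + 3(263.9) = 791.6
Total out = 5498 mol; y_CO₂ = 527.7 / 5498 = 0.09598.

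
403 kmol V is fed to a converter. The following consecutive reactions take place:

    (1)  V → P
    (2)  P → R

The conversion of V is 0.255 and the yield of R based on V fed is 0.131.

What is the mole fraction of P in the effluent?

Conversion of V: V consumed = 1ξ₁ = 0.255 × 403 → ξ₁ = 102.8 kmol.
Yield of R: 1ξ₂ / 403 = 0.131 → ξ₂ = 52.79 kmol.
Outlet amounts (n = n₀ + Σ ν·ξ):
  V: 403 − 1(102.8) = 300.2
  P: 0 + 1(102.8) − 1(52.79) = 49.97
  R: 0 + 1(52.79) = 52.79
Total out = 403 kmol; y_P = 49.97 / 403 = 0.124.

0.124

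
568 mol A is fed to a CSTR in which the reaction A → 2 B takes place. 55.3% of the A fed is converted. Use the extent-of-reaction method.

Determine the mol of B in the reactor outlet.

628 mol

A reacted = 0.553 × 568 = 314.1 mol; ν_A = −1, so ξ = 314.1/1 = 314.1 mol.
Outlet amounts (n = n₀ + ν ξ):
  A: 568 − 1(314.1) = 253.9
  B: 0 + 2(314.1) = 628.2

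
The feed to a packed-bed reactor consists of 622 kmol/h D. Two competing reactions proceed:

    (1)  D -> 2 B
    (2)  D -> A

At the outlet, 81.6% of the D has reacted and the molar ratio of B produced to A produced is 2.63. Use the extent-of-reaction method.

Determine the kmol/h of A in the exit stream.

219 kmol/h

Conversion of D: D consumed = 0.816 × 622 = 507.6 kmol/h = 1ξ₁ + 1ξ₂.
Selectivity: 2ξ₁ / (1ξ₂) = 2.63 → ξ₁ = 1.315 ξ₂.
Substitute: (1·1.315 + 1) ξ₂ = 507.6 → ξ₂ = 219.2 kmol/h, ξ₁ = 288.3 kmol/h.
Outlet amounts (n = n₀ + Σ ν·ξ):
  D: 622 − 1(288.3) − 1(219.2) = 114.4
  B: 0 + 2(288.3) = 576.6
  A: 0 + 1(219.2) = 219.2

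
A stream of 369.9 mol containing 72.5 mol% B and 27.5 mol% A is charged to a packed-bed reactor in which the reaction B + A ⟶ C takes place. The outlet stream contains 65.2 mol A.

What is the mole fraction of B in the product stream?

0.695

For A: n = n₀ − 1ξ → 65.2 = 101.7 − 1ξ, giving ξ = 36.52 mol.
Outlet amounts (n = n₀ + ν ξ):
  B: 268.2 − 1(36.52) = 231.7
  A: 101.7 − 1(36.52) = 65.2
  C: 0 + 1(36.52) = 36.52
Total out = 333.4 mol; y_B = 231.7 / 333.4 = 0.6949.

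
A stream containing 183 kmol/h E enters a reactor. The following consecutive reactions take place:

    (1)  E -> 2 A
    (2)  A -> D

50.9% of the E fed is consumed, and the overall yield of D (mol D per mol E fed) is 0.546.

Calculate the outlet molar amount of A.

86.4 kmol/h

Conversion of E: E consumed = 1ξ₁ = 0.509 × 183 → ξ₁ = 93.15 kmol/h.
Yield of D: 1ξ₂ / 183 = 0.546 → ξ₂ = 99.92 kmol/h.
Outlet amounts (n = n₀ + Σ ν·ξ):
  E: 183 − 1(93.15) = 89.85
  A: 0 + 2(93.15) − 1(99.92) = 86.38
  D: 0 + 1(99.92) = 99.92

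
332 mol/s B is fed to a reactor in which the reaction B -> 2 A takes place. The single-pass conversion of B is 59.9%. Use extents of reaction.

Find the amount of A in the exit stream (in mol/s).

398 mol/s

B reacted = 0.599 × 332 = 198.9 mol/s; ν_B = −1, so ξ = 198.9/1 = 198.9 mol/s.
Outlet amounts (n = n₀ + ν ξ):
  B: 332 − 1(198.9) = 133.1
  A: 0 + 2(198.9) = 397.7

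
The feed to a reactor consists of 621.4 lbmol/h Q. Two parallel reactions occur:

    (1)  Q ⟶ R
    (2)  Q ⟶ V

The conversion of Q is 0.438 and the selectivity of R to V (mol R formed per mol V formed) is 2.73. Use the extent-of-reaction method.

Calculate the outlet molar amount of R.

199 lbmol/h

Conversion of Q: Q consumed = 0.438 × 621.4 = 272.2 lbmol/h = 1ξ₁ + 1ξ₂.
Selectivity: 1ξ₁ / (1ξ₂) = 2.73 → ξ₁ = 2.73 ξ₂.
Substitute: (1·2.73 + 1) ξ₂ = 272.2 → ξ₂ = 72.97 lbmol/h, ξ₁ = 199.2 lbmol/h.
Outlet amounts (n = n₀ + Σ ν·ξ):
  Q: 621.4 − 1(199.2) − 1(72.97) = 349.2
  R: 0 + 1(199.2) = 199.2
  V: 0 + 1(72.97) = 72.97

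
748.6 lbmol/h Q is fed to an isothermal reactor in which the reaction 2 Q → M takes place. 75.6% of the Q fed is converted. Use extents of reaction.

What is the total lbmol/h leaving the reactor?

Q reacted = 0.756 × 748.6 = 565.9 lbmol/h; ν_Q = −2, so ξ = 565.9/2 = 283 lbmol/h.
Outlet amounts (n = n₀ + ν ξ):
  Q: 748.6 − 2(283) = 182.7
  M: 0 + 1(283) = 283
Total out = 182.7 + 283 = 465.6 lbmol/h.

466 lbmol/h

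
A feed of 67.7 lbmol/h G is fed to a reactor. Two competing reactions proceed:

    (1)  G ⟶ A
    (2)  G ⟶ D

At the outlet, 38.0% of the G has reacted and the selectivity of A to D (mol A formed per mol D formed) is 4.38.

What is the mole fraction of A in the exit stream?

0.309

Conversion of G: G consumed = 0.38 × 67.7 = 25.73 lbmol/h = 1ξ₁ + 1ξ₂.
Selectivity: 1ξ₁ / (1ξ₂) = 4.38 → ξ₁ = 4.38 ξ₂.
Substitute: (1·4.38 + 1) ξ₂ = 25.73 → ξ₂ = 4.782 lbmol/h, ξ₁ = 20.94 lbmol/h.
Outlet amounts (n = n₀ + Σ ν·ξ):
  G: 67.7 − 1(20.94) − 1(4.782) = 41.97
  A: 0 + 1(20.94) = 20.94
  D: 0 + 1(4.782) = 4.782
Total out = 67.7 lbmol/h; y_A = 20.94 / 67.7 = 0.3094.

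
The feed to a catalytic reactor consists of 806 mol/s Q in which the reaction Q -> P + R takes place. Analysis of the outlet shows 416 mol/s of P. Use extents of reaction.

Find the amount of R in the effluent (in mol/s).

For P: n = n₀ + 1ξ → 416 = 0 + 1ξ, giving ξ = 416 mol/s.
Outlet amounts (n = n₀ + ν ξ):
  Q: 806 − 1(416) = 390
  P: 0 + 1(416) = 416
  R: 0 + 1(416) = 416

416 mol/s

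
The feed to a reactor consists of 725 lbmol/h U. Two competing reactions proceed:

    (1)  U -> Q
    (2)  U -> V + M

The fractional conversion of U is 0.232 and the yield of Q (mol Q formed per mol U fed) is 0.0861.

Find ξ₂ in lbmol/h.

ξ₂ = 106 lbmol/h

Yield of Q: 1ξ₁ / 725 = 0.0861 → ξ₁ = 62.42 lbmol/h.
Conversion of U: 1ξ₁ + 1ξ₂ = 0.232 × 725 = 168.2 → ξ₂ = 105.8 lbmol/h.
Outlet amounts (n = n₀ + Σ ν·ξ):
  U: 725 − 1(62.42) − 1(105.8) = 556.8
  Q: 0 + 1(62.42) = 62.42
  V: 0 + 1(105.8) = 105.8
  M: 0 + 1(105.8) = 105.8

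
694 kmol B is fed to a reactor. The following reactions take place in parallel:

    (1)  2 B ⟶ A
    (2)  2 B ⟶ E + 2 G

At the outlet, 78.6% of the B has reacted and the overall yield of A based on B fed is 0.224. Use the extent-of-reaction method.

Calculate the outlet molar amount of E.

Yield of A: 1ξ₁ / 694 = 0.224 → ξ₁ = 155.5 kmol.
Conversion of B: 2ξ₁ + 2ξ₂ = 0.786 × 694 = 545.5 → ξ₂ = 117.3 kmol.
Outlet amounts (n = n₀ + Σ ν·ξ):
  B: 694 − 2(155.5) − 2(117.3) = 148.5
  A: 0 + 1(155.5) = 155.5
  E: 0 + 1(117.3) = 117.3
  G: 0 + 2(117.3) = 234.6

117 kmol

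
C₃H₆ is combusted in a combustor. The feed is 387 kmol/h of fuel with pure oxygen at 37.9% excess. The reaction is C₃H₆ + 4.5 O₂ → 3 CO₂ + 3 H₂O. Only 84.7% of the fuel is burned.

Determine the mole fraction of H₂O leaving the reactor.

0.333

Stoichiometric O₂ = 4.5 × 387 = 1742 kmol/h; O₂ fed = 1742 × 1.379 = 2402 kmol/h.
Fuel reacted = 0.847 × 387 → ξ = 327.8 kmol/h.
Outlet (n = n₀ + ν ξ):
  C₃H₆: 387 − 1(327.8) = 59.21
  O₂: 2402 − 4.5(327.8) = 926.5
  CO₂: 0 + 3(327.8) = 983.4
  H₂O: 0 + 3(327.8) = 983.4
Total out = 2952 kmol/h; y_H₂O = 983.4 / 2952 = 0.3331.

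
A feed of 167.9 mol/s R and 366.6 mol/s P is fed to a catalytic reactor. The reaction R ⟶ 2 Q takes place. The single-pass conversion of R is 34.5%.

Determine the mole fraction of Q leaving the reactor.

0.196

R reacted = 0.345 × 167.9 = 57.93 mol/s; ν_R = −1, so ξ = 57.93/1 = 57.93 mol/s.
Outlet amounts (n = n₀ + ν ξ):
  R: 167.9 − 1(57.93) = 110
  Q: 0 + 2(57.93) = 115.9
  P: 366.6 (inert)
Total out = 592.4 mol/s; y_Q = 115.9 / 592.4 = 0.1956.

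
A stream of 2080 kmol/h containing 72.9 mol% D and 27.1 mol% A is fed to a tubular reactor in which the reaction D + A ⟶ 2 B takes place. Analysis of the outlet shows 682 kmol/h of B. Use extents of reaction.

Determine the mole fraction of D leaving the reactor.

For B: n = n₀ + 2ξ → 682 = 0 + 2ξ, giving ξ = 341 kmol/h.
Outlet amounts (n = n₀ + ν ξ):
  D: 1516 − 1(341) = 1175
  A: 563.7 − 1(341) = 222.7
  B: 0 + 2(341) = 682
Total out = 2080 kmol/h; y_D = 1175 / 2080 = 0.5651.

0.565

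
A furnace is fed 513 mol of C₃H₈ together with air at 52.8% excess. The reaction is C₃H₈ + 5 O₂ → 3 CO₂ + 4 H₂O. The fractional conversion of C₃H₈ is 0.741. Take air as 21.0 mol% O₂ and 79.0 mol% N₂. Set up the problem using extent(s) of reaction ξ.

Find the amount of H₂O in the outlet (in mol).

1520 mol

Stoichiometric O₂ = 5 × 513 = 2565 mol; O₂ fed = 2565 × 1.528 = 3919 mol.
N₂ fed = 3919 × 79/21 = 14740 mol.
Fuel reacted = 0.741 × 513 → ξ = 380.1 mol.
Outlet (n = n₀ + ν ξ):
  C₃H₈: 513 − 1(380.1) = 132.9
  O₂: 3919 − 5(380.1) = 2019
  N₂: 14740 (inert)
  CO₂: 0 + 3(380.1) = 1140
  H₂O: 0 + 4(380.1) = 1521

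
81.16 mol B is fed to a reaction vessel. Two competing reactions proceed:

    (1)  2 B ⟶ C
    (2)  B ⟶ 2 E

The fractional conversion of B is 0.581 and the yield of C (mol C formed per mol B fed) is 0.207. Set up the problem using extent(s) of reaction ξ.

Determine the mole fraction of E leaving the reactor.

0.348

Yield of C: 1ξ₁ / 81.16 = 0.207 → ξ₁ = 16.8 mol.
Conversion of B: 2ξ₁ + 1ξ₂ = 0.581 × 81.16 = 47.15 → ξ₂ = 13.55 mol.
Outlet amounts (n = n₀ + Σ ν·ξ):
  B: 81.16 − 2(16.8) − 1(13.55) = 34.01
  C: 0 + 1(16.8) = 16.8
  E: 0 + 2(13.55) = 27.11
Total out = 77.91 mol; y_E = 27.11 / 77.91 = 0.3479.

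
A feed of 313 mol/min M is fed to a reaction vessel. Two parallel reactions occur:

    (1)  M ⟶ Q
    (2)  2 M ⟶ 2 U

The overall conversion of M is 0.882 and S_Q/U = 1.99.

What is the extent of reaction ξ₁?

Conversion of M: M consumed = 0.882 × 313 = 276.1 mol/min = 1ξ₁ + 2ξ₂.
Selectivity: 1ξ₁ / (2ξ₂) = 1.99 → ξ₁ = 3.98 ξ₂.
Substitute: (1·3.98 + 2) ξ₂ = 276.1 → ξ₂ = 46.16 mol/min, ξ₁ = 183.7 mol/min.
Outlet amounts (n = n₀ + Σ ν·ξ):
  M: 313 − 1(183.7) − 2(46.16) = 36.93
  Q: 0 + 1(183.7) = 183.7
  U: 0 + 2(46.16) = 92.33

ξ₁ = 184 mol/min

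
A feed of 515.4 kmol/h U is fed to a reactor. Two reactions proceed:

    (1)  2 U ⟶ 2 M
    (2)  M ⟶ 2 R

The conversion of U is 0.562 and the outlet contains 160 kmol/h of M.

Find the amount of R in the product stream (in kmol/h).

Conversion of U: U consumed = 2ξ₁ = 0.562 × 515.4 → ξ₁ = 144.8 kmol/h.
M balance: n_M = 0 + 2ξ₁ − 1ξ₂ = 160 → ξ₂ = (2·144.8 − 160)/1 = 129.7 kmol/h.
Outlet amounts (n = n₀ + Σ ν·ξ):
  U: 515.4 − 2(144.8) = 225.7
  M: 0 + 2(144.8) − 1(129.7) = 160
  R: 0 + 2(129.7) = 259.3

259 kmol/h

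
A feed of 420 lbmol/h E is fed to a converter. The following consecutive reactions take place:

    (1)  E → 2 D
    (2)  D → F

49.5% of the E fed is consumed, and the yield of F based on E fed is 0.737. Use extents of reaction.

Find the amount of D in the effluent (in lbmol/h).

106 lbmol/h

Conversion of E: E consumed = 1ξ₁ = 0.495 × 420 → ξ₁ = 207.9 lbmol/h.
Yield of F: 1ξ₂ / 420 = 0.737 → ξ₂ = 309.5 lbmol/h.
Outlet amounts (n = n₀ + Σ ν·ξ):
  E: 420 − 1(207.9) = 212.1
  D: 0 + 2(207.9) − 1(309.5) = 106.3
  F: 0 + 1(309.5) = 309.5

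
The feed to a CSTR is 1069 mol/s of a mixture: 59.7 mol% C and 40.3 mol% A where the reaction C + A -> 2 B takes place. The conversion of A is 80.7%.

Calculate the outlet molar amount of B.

695 mol/s

A reacted = 0.807 × 430.8 = 347.7 mol/s; ν_A = −1, so ξ = 347.7/1 = 347.7 mol/s.
Outlet amounts (n = n₀ + ν ξ):
  C: 638.2 − 1(347.7) = 290.5
  A: 430.8 − 1(347.7) = 83.15
  B: 0 + 2(347.7) = 695.3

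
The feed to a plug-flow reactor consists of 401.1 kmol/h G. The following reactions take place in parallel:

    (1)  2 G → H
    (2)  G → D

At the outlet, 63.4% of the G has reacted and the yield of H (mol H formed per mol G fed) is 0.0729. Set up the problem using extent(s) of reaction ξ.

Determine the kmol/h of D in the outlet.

196 kmol/h

Yield of H: 1ξ₁ / 401.1 = 0.0729 → ξ₁ = 29.24 kmol/h.
Conversion of G: 2ξ₁ + 1ξ₂ = 0.634 × 401.1 = 254.3 → ξ₂ = 195.8 kmol/h.
Outlet amounts (n = n₀ + Σ ν·ξ):
  G: 401.1 − 2(29.24) − 1(195.8) = 146.8
  H: 0 + 1(29.24) = 29.24
  D: 0 + 1(195.8) = 195.8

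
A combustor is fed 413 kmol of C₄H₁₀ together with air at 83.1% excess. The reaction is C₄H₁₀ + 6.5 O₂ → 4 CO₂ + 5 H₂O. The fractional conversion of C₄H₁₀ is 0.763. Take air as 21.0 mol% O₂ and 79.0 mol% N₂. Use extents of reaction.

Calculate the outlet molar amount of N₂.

Stoichiometric O₂ = 6.5 × 413 = 2684 kmol; O₂ fed = 2684 × 1.831 = 4915 kmol.
N₂ fed = 4915 × 79/21 = 18490 kmol.
Fuel reacted = 0.763 × 413 → ξ = 315.1 kmol.
Outlet (n = n₀ + ν ξ):
  C₄H₁₀: 413 − 1(315.1) = 97.88
  O₂: 4915 − 6.5(315.1) = 2867
  N₂: 18490 (inert)
  CO₂: 0 + 4(315.1) = 1260
  H₂O: 0 + 5(315.1) = 1576

18500 kmol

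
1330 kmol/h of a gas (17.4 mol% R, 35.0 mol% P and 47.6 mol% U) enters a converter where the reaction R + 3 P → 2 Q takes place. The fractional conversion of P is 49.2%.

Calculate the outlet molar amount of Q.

153 kmol/h

P reacted = 0.492 × 465.5 = 229 kmol/h; ν_P = −3, so ξ = 229/3 = 76.34 kmol/h.
Outlet amounts (n = n₀ + ν ξ):
  R: 231.4 − 1(76.34) = 155.1
  P: 465.5 − 3(76.34) = 236.5
  Q: 0 + 2(76.34) = 152.7
  U: 633.1 (inert)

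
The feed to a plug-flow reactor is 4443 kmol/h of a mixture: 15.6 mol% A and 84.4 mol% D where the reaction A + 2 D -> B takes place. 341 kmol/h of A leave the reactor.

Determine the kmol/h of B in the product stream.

352 kmol/h

For A: n = n₀ − 1ξ → 341 = 693.1 − 1ξ, giving ξ = 352.1 kmol/h.
Outlet amounts (n = n₀ + ν ξ):
  A: 693.1 − 1(352.1) = 341
  D: 3750 − 2(352.1) = 3046
  B: 0 + 1(352.1) = 352.1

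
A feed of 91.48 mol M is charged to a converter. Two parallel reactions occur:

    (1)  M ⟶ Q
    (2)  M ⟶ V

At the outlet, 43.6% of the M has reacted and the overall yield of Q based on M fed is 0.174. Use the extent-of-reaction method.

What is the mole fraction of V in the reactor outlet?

Yield of Q: 1ξ₁ / 91.48 = 0.174 → ξ₁ = 15.92 mol.
Conversion of M: 1ξ₁ + 1ξ₂ = 0.436 × 91.48 = 39.89 → ξ₂ = 23.97 mol.
Outlet amounts (n = n₀ + Σ ν·ξ):
  M: 91.48 − 1(15.92) − 1(23.97) = 51.59
  Q: 0 + 1(15.92) = 15.92
  V: 0 + 1(23.97) = 23.97
Total out = 91.48 mol; y_V = 23.97 / 91.48 = 0.262.

0.262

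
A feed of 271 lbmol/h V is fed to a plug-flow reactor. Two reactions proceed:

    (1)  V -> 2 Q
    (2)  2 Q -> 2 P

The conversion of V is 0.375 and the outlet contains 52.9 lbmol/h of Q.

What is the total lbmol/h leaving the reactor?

373 lbmol/h

Conversion of V: V consumed = 1ξ₁ = 0.375 × 271 → ξ₁ = 101.6 lbmol/h.
Q balance: n_Q = 0 + 2ξ₁ − 2ξ₂ = 52.9 → ξ₂ = (2·101.6 − 52.9)/2 = 75.17 lbmol/h.
Outlet amounts (n = n₀ + Σ ν·ξ):
  V: 271 − 1(101.6) = 169.4
  Q: 0 + 2(101.6) − 2(75.17) = 52.9
  P: 0 + 2(75.17) = 150.3
Total out = 169.4 + 52.9 + 150.3 = 372.6 lbmol/h.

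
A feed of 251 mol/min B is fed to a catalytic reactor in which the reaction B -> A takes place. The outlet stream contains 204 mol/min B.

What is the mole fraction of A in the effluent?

For B: n = n₀ − 1ξ → 204 = 251 − 1ξ, giving ξ = 47 mol/min.
Outlet amounts (n = n₀ + ν ξ):
  B: 251 − 1(47) = 204
  A: 0 + 1(47) = 47
Total out = 251 mol/min; y_A = 47 / 251 = 0.1873.

0.187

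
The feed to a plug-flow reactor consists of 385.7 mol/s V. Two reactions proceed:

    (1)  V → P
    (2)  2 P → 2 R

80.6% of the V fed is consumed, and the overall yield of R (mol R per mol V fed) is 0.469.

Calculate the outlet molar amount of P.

Conversion of V: V consumed = 1ξ₁ = 0.806 × 385.7 → ξ₁ = 310.9 mol/s.
Yield of R: 2ξ₂ / 385.7 = 0.469 → ξ₂ = 90.45 mol/s.
Outlet amounts (n = n₀ + Σ ν·ξ):
  V: 385.7 − 1(310.9) = 74.83
  P: 0 + 1(310.9) − 2(90.45) = 130
  R: 0 + 2(90.45) = 180.9

130 mol/s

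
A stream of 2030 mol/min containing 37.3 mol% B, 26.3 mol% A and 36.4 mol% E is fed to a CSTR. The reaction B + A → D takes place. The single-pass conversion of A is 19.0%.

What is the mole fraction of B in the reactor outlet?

A reacted = 0.19 × 533.9 = 101.4 mol/min; ν_A = −1, so ξ = 101.4/1 = 101.4 mol/min.
Outlet amounts (n = n₀ + ν ξ):
  B: 757.2 − 1(101.4) = 655.8
  A: 533.9 − 1(101.4) = 432.5
  D: 0 + 1(101.4) = 101.4
  E: 738.9 (inert)
Total out = 1929 mol/min; y_B = 655.8 / 1929 = 0.34.

0.34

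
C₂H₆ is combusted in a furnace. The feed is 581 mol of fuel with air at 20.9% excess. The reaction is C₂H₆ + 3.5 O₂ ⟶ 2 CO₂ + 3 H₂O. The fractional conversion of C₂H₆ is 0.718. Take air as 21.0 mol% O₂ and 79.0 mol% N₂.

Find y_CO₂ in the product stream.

0.0668

Stoichiometric O₂ = 3.5 × 581 = 2034 mol; O₂ fed = 2034 × 1.209 = 2459 mol.
N₂ fed = 2459 × 79/21 = 9249 mol.
Fuel reacted = 0.718 × 581 → ξ = 417.2 mol.
Outlet (n = n₀ + ν ξ):
  C₂H₆: 581 − 1(417.2) = 163.8
  O₂: 2459 − 3.5(417.2) = 998.4
  N₂: 9249 (inert)
  CO₂: 0 + 2(417.2) = 834.3
  H₂O: 0 + 3(417.2) = 1251
Total out = 12500 mol; y_CO₂ = 834.3 / 12500 = 0.06676.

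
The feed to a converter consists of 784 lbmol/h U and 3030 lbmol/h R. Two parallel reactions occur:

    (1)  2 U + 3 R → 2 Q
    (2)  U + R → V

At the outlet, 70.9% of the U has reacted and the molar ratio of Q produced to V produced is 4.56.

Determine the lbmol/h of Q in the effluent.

Conversion of U: U consumed = 0.709 × 784 = 555.9 lbmol/h = 2ξ₁ + 1ξ₂.
Selectivity: 2ξ₁ / (1ξ₂) = 4.56 → ξ₁ = 2.28 ξ₂.
Substitute: (2·2.28 + 1) ξ₂ = 555.9 → ξ₂ = 99.97 lbmol/h, ξ₁ = 227.9 lbmol/h.
Outlet amounts (n = n₀ + Σ ν·ξ):
  U: 784 − 2(227.9) − 1(99.97) = 228.1
  R: 3030 − 3(227.9) − 1(99.97) = 2246
  Q: 0 + 2(227.9) = 455.9
  V: 0 + 1(99.97) = 99.97

456 lbmol/h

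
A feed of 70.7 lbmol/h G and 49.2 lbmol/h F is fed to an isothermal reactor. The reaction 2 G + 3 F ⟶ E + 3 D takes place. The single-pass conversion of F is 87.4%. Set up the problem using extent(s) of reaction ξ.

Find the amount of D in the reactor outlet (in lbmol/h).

43 lbmol/h

F reacted = 0.874 × 49.2 = 43 lbmol/h; ν_F = −3, so ξ = 43/3 = 14.33 lbmol/h.
Outlet amounts (n = n₀ + ν ξ):
  G: 70.7 − 2(14.33) = 42.03
  F: 49.2 − 3(14.33) = 6.199
  E: 0 + 1(14.33) = 14.33
  D: 0 + 3(14.33) = 43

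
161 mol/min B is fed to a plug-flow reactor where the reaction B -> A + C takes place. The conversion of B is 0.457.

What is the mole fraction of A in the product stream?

B reacted = 0.457 × 161 = 73.58 mol/min; ν_B = −1, so ξ = 73.58/1 = 73.58 mol/min.
Outlet amounts (n = n₀ + ν ξ):
  B: 161 − 1(73.58) = 87.42
  A: 0 + 1(73.58) = 73.58
  C: 0 + 1(73.58) = 73.58
Total out = 234.6 mol/min; y_A = 73.58 / 234.6 = 0.3137.

0.314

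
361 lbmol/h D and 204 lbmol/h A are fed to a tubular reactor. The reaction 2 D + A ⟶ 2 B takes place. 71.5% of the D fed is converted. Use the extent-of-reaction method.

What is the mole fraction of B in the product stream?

0.592

D reacted = 0.715 × 361 = 258.1 lbmol/h; ν_D = −2, so ξ = 258.1/2 = 129.1 lbmol/h.
Outlet amounts (n = n₀ + ν ξ):
  D: 361 − 2(129.1) = 102.9
  A: 204 − 1(129.1) = 74.94
  B: 0 + 2(129.1) = 258.1
Total out = 435.9 lbmol/h; y_B = 258.1 / 435.9 = 0.5921.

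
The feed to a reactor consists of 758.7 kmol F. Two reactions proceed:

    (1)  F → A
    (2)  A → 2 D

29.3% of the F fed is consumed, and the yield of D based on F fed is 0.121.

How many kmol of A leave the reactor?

176 kmol

Conversion of F: F consumed = 1ξ₁ = 0.293 × 758.7 → ξ₁ = 222.3 kmol.
Yield of D: 2ξ₂ / 758.7 = 0.121 → ξ₂ = 45.9 kmol.
Outlet amounts (n = n₀ + Σ ν·ξ):
  F: 758.7 − 1(222.3) = 536.4
  A: 0 + 1(222.3) − 1(45.9) = 176.4
  D: 0 + 2(45.9) = 91.8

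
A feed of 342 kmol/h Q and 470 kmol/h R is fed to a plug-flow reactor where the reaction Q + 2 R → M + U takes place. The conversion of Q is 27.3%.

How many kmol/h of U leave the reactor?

93.4 kmol/h

Q reacted = 0.273 × 342 = 93.37 kmol/h; ν_Q = −1, so ξ = 93.37/1 = 93.37 kmol/h.
Outlet amounts (n = n₀ + ν ξ):
  Q: 342 − 1(93.37) = 248.6
  R: 470 − 2(93.37) = 283.3
  M: 0 + 1(93.37) = 93.37
  U: 0 + 1(93.37) = 93.37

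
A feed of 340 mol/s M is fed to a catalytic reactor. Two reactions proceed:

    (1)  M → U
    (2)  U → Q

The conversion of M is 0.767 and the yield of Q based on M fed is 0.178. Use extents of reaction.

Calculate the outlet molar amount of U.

Conversion of M: M consumed = 1ξ₁ = 0.767 × 340 → ξ₁ = 260.8 mol/s.
Yield of Q: 1ξ₂ / 340 = 0.178 → ξ₂ = 60.52 mol/s.
Outlet amounts (n = n₀ + Σ ν·ξ):
  M: 340 − 1(260.8) = 79.22
  U: 0 + 1(260.8) − 1(60.52) = 200.3
  Q: 0 + 1(60.52) = 60.52

200 mol/s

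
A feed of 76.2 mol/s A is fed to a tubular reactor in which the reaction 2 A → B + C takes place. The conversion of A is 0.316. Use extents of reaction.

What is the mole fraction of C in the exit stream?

0.158

A reacted = 0.316 × 76.2 = 24.08 mol/s; ν_A = −2, so ξ = 24.08/2 = 12.04 mol/s.
Outlet amounts (n = n₀ + ν ξ):
  A: 76.2 − 2(12.04) = 52.12
  B: 0 + 1(12.04) = 12.04
  C: 0 + 1(12.04) = 12.04
Total out = 76.2 mol/s; y_C = 12.04 / 76.2 = 0.158.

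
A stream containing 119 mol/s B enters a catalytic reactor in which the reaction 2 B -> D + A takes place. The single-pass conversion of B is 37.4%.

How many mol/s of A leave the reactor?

B reacted = 0.374 × 119 = 44.51 mol/s; ν_B = −2, so ξ = 44.51/2 = 22.25 mol/s.
Outlet amounts (n = n₀ + ν ξ):
  B: 119 − 2(22.25) = 74.49
  D: 0 + 1(22.25) = 22.25
  A: 0 + 1(22.25) = 22.25

22.3 mol/s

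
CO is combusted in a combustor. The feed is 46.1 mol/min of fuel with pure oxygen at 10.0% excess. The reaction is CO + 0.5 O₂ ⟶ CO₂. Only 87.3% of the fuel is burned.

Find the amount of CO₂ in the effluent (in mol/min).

40.2 mol/min

Stoichiometric O₂ = 0.5 × 46.1 = 23.05 mol/min; O₂ fed = 23.05 × 1.100 = 25.36 mol/min.
Fuel reacted = 0.873 × 46.1 → ξ = 40.25 mol/min.
Outlet (n = n₀ + ν ξ):
  CO: 46.1 − 1(40.25) = 5.855
  O₂: 25.36 − 0.5(40.25) = 5.232
  CO₂: 0 + 1(40.25) = 40.25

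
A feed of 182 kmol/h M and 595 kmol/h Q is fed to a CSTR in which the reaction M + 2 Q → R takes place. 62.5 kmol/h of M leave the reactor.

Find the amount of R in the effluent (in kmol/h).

120 kmol/h

For M: n = n₀ − 1ξ → 62.5 = 182 − 1ξ, giving ξ = 119.5 kmol/h.
Outlet amounts (n = n₀ + ν ξ):
  M: 182 − 1(119.5) = 62.5
  Q: 595 − 2(119.5) = 356
  R: 0 + 1(119.5) = 119.5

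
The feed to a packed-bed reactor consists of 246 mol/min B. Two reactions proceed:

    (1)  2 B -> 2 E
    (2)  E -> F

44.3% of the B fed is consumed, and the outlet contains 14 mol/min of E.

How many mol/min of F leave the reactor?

95 mol/min

Conversion of B: B consumed = 2ξ₁ = 0.443 × 246 → ξ₁ = 54.49 mol/min.
E balance: n_E = 0 + 2ξ₁ − 1ξ₂ = 14 → ξ₂ = (2·54.49 − 14)/1 = 94.98 mol/min.
Outlet amounts (n = n₀ + Σ ν·ξ):
  B: 246 − 2(54.49) = 137
  E: 0 + 2(54.49) − 1(94.98) = 14
  F: 0 + 1(94.98) = 94.98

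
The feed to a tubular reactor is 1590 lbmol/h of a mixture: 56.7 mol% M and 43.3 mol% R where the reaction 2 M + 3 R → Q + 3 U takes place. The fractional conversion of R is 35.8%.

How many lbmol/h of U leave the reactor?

R reacted = 0.358 × 688.5 = 246.5 lbmol/h; ν_R = −3, so ξ = 246.5/3 = 82.16 lbmol/h.
Outlet amounts (n = n₀ + ν ξ):
  M: 901.5 − 2(82.16) = 737.2
  R: 688.5 − 3(82.16) = 442
  Q: 0 + 1(82.16) = 82.16
  U: 0 + 3(82.16) = 246.5

246 lbmol/h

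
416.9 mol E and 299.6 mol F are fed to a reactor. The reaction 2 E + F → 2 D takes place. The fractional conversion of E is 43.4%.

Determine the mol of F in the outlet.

209 mol

E reacted = 0.434 × 416.9 = 180.9 mol; ν_E = −2, so ξ = 180.9/2 = 90.47 mol.
Outlet amounts (n = n₀ + ν ξ):
  E: 416.9 − 2(90.47) = 236
  F: 299.6 − 1(90.47) = 209.1
  D: 0 + 2(90.47) = 180.9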